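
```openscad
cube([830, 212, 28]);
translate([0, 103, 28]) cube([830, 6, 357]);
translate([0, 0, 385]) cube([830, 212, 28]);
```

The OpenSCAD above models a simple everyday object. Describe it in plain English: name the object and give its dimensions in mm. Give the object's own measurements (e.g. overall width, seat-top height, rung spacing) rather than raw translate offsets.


An I-beam lying along x, 830 mm long. Overall section height 413 mm. Two flanges 212 mm wide (y) and 28 mm thick, one on the floor and one at the top; a web 6 mm thick runs between them, centred on the flange width.


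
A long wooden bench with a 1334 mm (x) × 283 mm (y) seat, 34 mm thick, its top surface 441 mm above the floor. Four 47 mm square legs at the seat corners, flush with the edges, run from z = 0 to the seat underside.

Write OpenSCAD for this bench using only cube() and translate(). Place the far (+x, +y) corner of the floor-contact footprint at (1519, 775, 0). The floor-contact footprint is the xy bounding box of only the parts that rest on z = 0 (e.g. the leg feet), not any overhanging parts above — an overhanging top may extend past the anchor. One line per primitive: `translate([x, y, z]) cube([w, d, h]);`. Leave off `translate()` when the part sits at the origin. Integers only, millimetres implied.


translate([185, 492, 407]) cube([1334, 283, 34]);
translate([185, 492, 0]) cube([47, 47, 407]);
translate([185, 728, 0]) cube([47, 47, 407]);
translate([1472, 492, 0]) cube([47, 47, 407]);
translate([1472, 728, 0]) cube([47, 47, 407]);


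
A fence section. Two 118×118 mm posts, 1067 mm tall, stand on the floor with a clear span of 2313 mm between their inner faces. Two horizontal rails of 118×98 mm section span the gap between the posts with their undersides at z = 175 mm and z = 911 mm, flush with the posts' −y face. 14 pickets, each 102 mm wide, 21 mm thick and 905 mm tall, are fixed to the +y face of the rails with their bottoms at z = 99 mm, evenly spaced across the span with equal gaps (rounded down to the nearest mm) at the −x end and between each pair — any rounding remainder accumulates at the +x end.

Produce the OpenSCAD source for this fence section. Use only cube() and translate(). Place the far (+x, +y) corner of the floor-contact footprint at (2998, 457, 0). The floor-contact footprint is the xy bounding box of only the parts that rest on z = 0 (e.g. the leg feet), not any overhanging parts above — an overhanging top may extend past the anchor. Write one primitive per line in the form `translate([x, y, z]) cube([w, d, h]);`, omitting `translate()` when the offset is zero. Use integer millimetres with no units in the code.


translate([449, 339, 0]) cube([118, 118, 1067]);
translate([2880, 339, 0]) cube([118, 118, 1067]);
translate([567, 339, 175]) cube([2313, 118, 98]);
translate([567, 339, 911]) cube([2313, 118, 98]);
translate([626, 457, 99]) cube([102, 21, 905]);
translate([787, 457, 99]) cube([102, 21, 905]);
translate([948, 457, 99]) cube([102, 21, 905]);
translate([1109, 457, 99]) cube([102, 21, 905]);
translate([1270, 457, 99]) cube([102, 21, 905]);
translate([1431, 457, 99]) cube([102, 21, 905]);
translate([1592, 457, 99]) cube([102, 21, 905]);
translate([1753, 457, 99]) cube([102, 21, 905]);
translate([1914, 457, 99]) cube([102, 21, 905]);
translate([2075, 457, 99]) cube([102, 21, 905]);
translate([2236, 457, 99]) cube([102, 21, 905]);
translate([2397, 457, 99]) cube([102, 21, 905]);
translate([2558, 457, 99]) cube([102, 21, 905]);
translate([2719, 457, 99]) cube([102, 21, 905]);


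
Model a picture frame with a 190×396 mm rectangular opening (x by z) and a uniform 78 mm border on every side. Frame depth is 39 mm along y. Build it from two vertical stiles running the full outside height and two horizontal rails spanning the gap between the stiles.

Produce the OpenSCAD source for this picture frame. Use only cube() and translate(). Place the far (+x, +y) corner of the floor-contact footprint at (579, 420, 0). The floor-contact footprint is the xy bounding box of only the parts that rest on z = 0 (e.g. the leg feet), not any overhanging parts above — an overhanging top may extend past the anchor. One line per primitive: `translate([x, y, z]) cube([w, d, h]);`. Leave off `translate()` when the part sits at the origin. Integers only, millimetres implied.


translate([233, 381, 0]) cube([78, 39, 552]);
translate([501, 381, 0]) cube([78, 39, 552]);
translate([311, 381, 0]) cube([190, 39, 78]);
translate([311, 381, 474]) cube([190, 39, 78]);


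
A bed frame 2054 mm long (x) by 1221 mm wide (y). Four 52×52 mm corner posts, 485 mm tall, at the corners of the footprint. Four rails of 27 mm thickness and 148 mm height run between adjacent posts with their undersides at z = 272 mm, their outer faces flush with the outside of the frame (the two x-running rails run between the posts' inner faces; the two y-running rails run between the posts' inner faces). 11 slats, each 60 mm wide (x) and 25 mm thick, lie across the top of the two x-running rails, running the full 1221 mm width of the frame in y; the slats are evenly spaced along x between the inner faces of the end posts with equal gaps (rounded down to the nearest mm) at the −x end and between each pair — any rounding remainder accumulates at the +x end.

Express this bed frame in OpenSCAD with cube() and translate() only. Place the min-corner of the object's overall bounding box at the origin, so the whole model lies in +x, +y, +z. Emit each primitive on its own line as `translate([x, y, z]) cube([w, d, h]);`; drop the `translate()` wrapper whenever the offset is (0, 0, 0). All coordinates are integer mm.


cube([52, 52, 485]);
translate([0, 1169, 0]) cube([52, 52, 485]);
translate([2002, 0, 0]) cube([52, 52, 485]);
translate([2002, 1169, 0]) cube([52, 52, 485]);
translate([52, 0, 272]) cube([1950, 27, 148]);
translate([52, 1194, 272]) cube([1950, 27, 148]);
translate([0, 52, 272]) cube([27, 1117, 148]);
translate([2027, 52, 272]) cube([27, 1117, 148]);
translate([159, 0, 420]) cube([60, 1221, 25]);
translate([326, 0, 420]) cube([60, 1221, 25]);
translate([493, 0, 420]) cube([60, 1221, 25]);
translate([660, 0, 420]) cube([60, 1221, 25]);
translate([827, 0, 420]) cube([60, 1221, 25]);
translate([994, 0, 420]) cube([60, 1221, 25]);
translate([1161, 0, 420]) cube([60, 1221, 25]);
translate([1328, 0, 420]) cube([60, 1221, 25]);
translate([1495, 0, 420]) cube([60, 1221, 25]);
translate([1662, 0, 420]) cube([60, 1221, 25]);
translate([1829, 0, 420]) cube([60, 1221, 25]);


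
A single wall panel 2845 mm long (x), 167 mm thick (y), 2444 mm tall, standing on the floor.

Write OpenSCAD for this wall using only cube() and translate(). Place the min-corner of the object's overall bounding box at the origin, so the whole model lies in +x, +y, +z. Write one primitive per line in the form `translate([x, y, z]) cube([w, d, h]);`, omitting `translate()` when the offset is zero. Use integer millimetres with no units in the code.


cube([2845, 167, 2444]);


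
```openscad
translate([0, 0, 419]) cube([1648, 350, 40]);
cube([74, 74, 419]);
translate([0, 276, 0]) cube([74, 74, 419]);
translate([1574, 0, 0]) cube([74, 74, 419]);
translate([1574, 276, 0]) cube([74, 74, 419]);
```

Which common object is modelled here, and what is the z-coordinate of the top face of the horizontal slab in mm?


A bench. The seat-top height is 459 mm.

A long slab on four corner posts — a bench. The slab sits at z = 419 with thickness 40, so the top is 419 + 40 = 459 mm.


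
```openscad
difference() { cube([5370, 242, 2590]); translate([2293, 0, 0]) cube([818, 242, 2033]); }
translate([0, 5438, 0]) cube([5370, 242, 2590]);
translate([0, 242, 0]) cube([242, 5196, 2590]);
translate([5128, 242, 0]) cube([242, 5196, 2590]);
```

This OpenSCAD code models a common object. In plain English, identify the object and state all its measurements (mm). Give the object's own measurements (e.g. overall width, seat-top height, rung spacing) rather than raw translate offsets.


A single room: four walls, each 2590 mm tall and 242 mm thick, enclosing an outside footprint 5370×5680 mm (x × y), no floor or roof. The front and back walls (−y and +y sides) run the full x-width; the side walls fit between their inner faces. A door opening 818 mm wide and 2033 mm tall is cut through the front wall from the floor up, its −x edge 2293 mm from the wall's −x end.


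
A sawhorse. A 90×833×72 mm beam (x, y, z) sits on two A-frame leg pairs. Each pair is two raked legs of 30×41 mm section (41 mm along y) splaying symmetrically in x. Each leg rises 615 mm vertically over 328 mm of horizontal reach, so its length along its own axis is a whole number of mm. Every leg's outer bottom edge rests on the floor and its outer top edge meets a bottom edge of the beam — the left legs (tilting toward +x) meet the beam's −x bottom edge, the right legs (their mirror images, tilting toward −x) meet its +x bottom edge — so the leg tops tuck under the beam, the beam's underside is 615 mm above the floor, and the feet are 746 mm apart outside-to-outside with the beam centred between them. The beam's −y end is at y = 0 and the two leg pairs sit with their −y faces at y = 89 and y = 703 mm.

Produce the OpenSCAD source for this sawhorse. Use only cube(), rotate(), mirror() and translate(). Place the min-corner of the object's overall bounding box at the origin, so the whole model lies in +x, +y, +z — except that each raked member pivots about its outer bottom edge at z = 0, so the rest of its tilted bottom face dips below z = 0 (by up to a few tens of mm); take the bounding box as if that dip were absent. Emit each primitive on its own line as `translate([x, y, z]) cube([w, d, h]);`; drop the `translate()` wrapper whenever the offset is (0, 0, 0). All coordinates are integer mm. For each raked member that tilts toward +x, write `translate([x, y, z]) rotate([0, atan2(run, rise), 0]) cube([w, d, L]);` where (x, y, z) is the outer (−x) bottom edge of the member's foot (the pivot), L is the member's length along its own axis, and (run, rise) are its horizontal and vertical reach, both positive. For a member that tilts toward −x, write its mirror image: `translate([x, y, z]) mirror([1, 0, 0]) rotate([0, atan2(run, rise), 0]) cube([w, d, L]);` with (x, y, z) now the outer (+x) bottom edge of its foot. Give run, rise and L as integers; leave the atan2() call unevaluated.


// leg length = √(328² + 615²) = 697
// right-leg outer foot x = 2·328 + 90 = 746
// beam min-corner = (328, 0, 615)
translate([328, 0, 615]) cube([90, 833, 72]);
translate([0, 89, 0]) rotate([0, atan2(328, 615), 0]) cube([30, 41, 697]);
translate([746, 89, 0]) mirror([1, 0, 0]) rotate([0, atan2(328, 615), 0]) cube([30, 41, 697]);
translate([0, 703, 0]) rotate([0, atan2(328, 615), 0]) cube([30, 41, 697]);
translate([746, 703, 0]) mirror([1, 0, 0]) rotate([0, atan2(328, 615), 0]) cube([30, 41, 697]);


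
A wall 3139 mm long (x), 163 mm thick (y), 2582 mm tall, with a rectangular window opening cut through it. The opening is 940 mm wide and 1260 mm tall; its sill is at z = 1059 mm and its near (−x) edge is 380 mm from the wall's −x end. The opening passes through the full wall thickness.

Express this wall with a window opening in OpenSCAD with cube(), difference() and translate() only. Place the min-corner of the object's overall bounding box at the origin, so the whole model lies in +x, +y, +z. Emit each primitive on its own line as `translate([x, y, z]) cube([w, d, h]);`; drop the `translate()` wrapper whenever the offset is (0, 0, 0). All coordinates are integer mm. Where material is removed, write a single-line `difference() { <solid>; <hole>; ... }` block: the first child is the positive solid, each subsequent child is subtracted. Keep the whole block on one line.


difference() { cube([3139, 163, 2582]); translate([380, 0, 1059]) cube([940, 163, 1260]); }


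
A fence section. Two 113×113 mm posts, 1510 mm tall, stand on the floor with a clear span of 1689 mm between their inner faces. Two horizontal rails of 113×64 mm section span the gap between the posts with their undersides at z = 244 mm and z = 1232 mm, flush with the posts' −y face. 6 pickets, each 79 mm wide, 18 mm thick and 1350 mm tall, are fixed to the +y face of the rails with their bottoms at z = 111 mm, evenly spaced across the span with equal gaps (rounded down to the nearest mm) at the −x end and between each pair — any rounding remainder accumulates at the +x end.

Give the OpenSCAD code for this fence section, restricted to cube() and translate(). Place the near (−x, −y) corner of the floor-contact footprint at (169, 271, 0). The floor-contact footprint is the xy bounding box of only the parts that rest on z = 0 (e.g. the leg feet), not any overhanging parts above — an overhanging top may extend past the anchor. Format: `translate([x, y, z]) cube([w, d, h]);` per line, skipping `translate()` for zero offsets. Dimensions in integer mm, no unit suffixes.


translate([169, 271, 0]) cube([113, 113, 1510]);
translate([1971, 271, 0]) cube([113, 113, 1510]);
translate([282, 271, 244]) cube([1689, 113, 64]);
translate([282, 271, 1232]) cube([1689, 113, 64]);
translate([455, 384, 111]) cube([79, 18, 1350]);
translate([707, 384, 111]) cube([79, 18, 1350]);
translate([959, 384, 111]) cube([79, 18, 1350]);
translate([1211, 384, 111]) cube([79, 18, 1350]);
translate([1463, 384, 111]) cube([79, 18, 1350]);
translate([1715, 384, 111]) cube([79, 18, 1350]);


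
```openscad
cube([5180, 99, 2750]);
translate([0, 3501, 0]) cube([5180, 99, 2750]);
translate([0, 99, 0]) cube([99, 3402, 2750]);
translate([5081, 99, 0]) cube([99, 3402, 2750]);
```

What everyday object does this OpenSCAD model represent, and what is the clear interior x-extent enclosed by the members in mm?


A house (or room) frame. The interior width is 4982 mm.

Four 2750 mm walls enclosing a rectangle with no floor or roof — a room or house frame. Outside width is 5180 mm and wall thickness is 99 mm, so the interior width is 5180 − 2 × 99 = 4982 mm.


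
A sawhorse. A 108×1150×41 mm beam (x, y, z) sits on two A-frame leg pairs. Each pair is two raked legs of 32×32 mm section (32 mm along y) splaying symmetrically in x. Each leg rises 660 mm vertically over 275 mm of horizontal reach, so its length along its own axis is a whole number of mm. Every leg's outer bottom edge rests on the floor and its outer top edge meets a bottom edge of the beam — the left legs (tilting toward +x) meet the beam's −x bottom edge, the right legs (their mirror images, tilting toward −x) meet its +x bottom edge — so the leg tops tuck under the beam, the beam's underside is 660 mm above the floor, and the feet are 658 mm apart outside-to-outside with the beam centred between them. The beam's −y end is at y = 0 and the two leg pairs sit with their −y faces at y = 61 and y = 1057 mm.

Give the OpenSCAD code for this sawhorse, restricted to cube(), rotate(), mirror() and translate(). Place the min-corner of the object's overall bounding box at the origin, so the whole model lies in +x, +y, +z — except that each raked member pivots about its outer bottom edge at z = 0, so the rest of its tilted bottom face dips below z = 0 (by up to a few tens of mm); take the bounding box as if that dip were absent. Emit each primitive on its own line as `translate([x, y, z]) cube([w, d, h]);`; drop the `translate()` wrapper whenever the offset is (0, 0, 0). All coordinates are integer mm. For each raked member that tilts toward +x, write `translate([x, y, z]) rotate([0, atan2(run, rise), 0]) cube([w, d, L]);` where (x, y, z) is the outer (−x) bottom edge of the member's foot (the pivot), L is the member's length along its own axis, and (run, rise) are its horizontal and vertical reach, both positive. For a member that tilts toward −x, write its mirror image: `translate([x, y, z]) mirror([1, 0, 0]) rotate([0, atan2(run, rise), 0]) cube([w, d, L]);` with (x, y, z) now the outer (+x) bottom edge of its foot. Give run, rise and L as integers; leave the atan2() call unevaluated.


translate([275, 0, 660]) cube([108, 1150, 41]);
translate([0, 61, 0]) rotate([0, atan2(275, 660), 0]) cube([32, 32, 715]);
translate([658, 61, 0]) mirror([1, 0, 0]) rotate([0, atan2(275, 660), 0]) cube([32, 32, 715]);
translate([0, 1057, 0]) rotate([0, atan2(275, 660), 0]) cube([32, 32, 715]);
translate([658, 1057, 0]) mirror([1, 0, 0]) rotate([0, atan2(275, 660), 0]) cube([32, 32, 715]);


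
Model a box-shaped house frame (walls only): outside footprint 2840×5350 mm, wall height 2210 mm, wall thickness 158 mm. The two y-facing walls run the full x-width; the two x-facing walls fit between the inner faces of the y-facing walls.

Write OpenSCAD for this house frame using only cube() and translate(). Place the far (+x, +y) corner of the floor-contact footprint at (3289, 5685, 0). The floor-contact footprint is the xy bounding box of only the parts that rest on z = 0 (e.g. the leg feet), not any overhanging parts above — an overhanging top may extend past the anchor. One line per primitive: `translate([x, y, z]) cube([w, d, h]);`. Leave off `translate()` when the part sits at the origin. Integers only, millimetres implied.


translate([449, 335, 0]) cube([2840, 158, 2210]);
translate([449, 5527, 0]) cube([2840, 158, 2210]);
translate([449, 493, 0]) cube([158, 5034, 2210]);
translate([3131, 493, 0]) cube([158, 5034, 2210]);


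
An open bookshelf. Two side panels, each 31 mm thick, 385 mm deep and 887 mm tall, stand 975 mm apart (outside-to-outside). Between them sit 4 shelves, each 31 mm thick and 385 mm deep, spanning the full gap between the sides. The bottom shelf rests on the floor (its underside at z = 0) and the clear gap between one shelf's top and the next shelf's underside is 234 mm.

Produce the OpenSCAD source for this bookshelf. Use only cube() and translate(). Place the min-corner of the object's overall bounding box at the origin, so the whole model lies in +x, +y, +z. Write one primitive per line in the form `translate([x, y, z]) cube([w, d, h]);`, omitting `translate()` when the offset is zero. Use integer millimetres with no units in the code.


cube([31, 385, 887]);
translate([944, 0, 0]) cube([31, 385, 887]);
translate([31, 0, 0]) cube([913, 385, 31]);
translate([31, 0, 265]) cube([913, 385, 31]);
translate([31, 0, 530]) cube([913, 385, 31]);
translate([31, 0, 795]) cube([913, 385, 31]);


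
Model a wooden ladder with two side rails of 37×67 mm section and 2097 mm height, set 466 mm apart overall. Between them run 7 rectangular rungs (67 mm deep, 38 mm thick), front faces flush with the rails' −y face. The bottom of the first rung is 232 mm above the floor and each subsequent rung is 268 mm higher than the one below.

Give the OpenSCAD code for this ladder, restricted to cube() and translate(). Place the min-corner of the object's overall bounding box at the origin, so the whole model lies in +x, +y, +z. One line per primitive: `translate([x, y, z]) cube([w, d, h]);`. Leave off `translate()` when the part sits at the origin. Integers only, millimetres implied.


cube([37, 67, 2097]);
translate([429, 0, 0]) cube([37, 67, 2097]);
translate([37, 0, 232]) cube([392, 67, 38]);
translate([37, 0, 500]) cube([392, 67, 38]);
translate([37, 0, 768]) cube([392, 67, 38]);
translate([37, 0, 1036]) cube([392, 67, 38]);
translate([37, 0, 1304]) cube([392, 67, 38]);
translate([37, 0, 1572]) cube([392, 67, 38]);
translate([37, 0, 1840]) cube([392, 67, 38]);


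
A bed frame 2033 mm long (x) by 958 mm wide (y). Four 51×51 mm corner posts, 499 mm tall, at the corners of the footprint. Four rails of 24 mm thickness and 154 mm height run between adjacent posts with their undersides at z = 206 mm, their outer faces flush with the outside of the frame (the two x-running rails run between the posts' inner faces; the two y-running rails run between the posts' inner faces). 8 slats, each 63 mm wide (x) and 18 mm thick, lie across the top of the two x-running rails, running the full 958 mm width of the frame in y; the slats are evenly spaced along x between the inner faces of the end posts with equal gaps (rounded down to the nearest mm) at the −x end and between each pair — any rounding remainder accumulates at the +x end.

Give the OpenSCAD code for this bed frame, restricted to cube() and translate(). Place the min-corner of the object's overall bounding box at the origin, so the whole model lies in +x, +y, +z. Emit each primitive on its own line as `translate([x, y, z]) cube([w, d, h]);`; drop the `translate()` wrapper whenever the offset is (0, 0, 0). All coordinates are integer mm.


cube([51, 51, 499]);
translate([0, 907, 0]) cube([51, 51, 499]);
translate([1982, 0, 0]) cube([51, 51, 499]);
translate([1982, 907, 0]) cube([51, 51, 499]);
translate([51, 0, 206]) cube([1931, 24, 154]);
translate([51, 934, 206]) cube([1931, 24, 154]);
translate([0, 51, 206]) cube([24, 856, 154]);
translate([2009, 51, 206]) cube([24, 856, 154]);
translate([209, 0, 360]) cube([63, 958, 18]);
translate([430, 0, 360]) cube([63, 958, 18]);
translate([651, 0, 360]) cube([63, 958, 18]);
translate([872, 0, 360]) cube([63, 958, 18]);
translate([1093, 0, 360]) cube([63, 958, 18]);
translate([1314, 0, 360]) cube([63, 958, 18]);
translate([1535, 0, 360]) cube([63, 958, 18]);
translate([1756, 0, 360]) cube([63, 958, 18]);


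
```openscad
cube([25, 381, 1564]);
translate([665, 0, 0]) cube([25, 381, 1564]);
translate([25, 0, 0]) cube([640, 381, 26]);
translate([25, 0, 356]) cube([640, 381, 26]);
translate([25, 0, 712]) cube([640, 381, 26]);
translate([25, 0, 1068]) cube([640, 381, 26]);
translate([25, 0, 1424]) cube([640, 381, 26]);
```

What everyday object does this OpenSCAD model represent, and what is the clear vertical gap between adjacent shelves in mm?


A bookshelf. The clear shelf gap is 330 mm.

Two tall side panels with 5 horizontal boards between them — a bookshelf. The first two shelf undersides are at z = 0 and z = 356; with shelf thickness 26, the clear gap is 356 − 0 − 26 = 330 mm.


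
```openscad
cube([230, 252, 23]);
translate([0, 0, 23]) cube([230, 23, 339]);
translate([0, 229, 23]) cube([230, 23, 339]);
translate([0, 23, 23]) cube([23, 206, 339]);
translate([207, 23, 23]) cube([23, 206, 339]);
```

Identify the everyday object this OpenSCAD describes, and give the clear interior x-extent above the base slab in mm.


An open box. The internal width is 184 mm.

A 230×252 base slab with four walls standing on it — an open box. The base is 230 mm wide and the walls are 23 mm thick, so the internal width is 230 − 2 × 23 = 184 mm.


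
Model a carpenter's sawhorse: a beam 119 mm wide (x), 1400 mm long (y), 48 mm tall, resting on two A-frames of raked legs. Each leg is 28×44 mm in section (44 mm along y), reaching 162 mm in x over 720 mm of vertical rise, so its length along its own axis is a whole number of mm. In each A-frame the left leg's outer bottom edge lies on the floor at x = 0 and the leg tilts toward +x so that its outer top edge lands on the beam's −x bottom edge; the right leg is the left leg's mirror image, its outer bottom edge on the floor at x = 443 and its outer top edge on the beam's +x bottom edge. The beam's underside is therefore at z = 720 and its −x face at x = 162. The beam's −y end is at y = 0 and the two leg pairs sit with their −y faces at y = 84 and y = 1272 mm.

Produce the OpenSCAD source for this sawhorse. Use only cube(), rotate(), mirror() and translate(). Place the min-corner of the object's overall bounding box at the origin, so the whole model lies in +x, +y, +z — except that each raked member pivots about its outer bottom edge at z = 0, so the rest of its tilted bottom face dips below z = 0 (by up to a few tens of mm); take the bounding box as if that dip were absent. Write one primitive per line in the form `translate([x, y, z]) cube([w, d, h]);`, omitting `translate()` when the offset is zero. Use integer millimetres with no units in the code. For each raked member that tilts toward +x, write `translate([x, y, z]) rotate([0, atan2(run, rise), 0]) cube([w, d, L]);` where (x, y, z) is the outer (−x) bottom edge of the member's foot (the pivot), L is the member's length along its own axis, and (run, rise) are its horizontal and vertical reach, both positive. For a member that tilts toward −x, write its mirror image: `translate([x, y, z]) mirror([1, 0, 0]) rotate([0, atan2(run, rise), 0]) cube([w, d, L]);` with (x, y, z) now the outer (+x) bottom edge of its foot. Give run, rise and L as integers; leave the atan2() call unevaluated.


translate([162, 0, 720]) cube([119, 1400, 48]);
translate([0, 84, 0]) rotate([0, atan2(162, 720), 0]) cube([28, 44, 738]);
translate([443, 84, 0]) mirror([1, 0, 0]) rotate([0, atan2(162, 720), 0]) cube([28, 44, 738]);
translate([0, 1272, 0]) rotate([0, atan2(162, 720), 0]) cube([28, 44, 738]);
translate([443, 1272, 0]) mirror([1, 0, 0]) rotate([0, atan2(162, 720), 0]) cube([28, 44, 738]);


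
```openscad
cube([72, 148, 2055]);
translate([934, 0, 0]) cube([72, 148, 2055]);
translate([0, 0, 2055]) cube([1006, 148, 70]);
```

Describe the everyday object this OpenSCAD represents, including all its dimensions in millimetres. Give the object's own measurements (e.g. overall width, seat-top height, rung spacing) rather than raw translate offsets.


A door frame. The clear opening is 862 mm wide and 2055 mm high. Two 72 mm wide jambs, 148 mm deep, stand either side of the opening from the floor to the top of the opening. A 70 mm thick head sits across the top of both jambs, spanning the full outside width of the frame.


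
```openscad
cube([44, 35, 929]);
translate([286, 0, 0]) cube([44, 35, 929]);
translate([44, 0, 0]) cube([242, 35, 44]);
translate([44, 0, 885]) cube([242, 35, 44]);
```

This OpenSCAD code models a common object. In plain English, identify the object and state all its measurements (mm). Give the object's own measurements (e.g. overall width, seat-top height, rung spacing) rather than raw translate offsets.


A rectangular picture frame lying in the x–z plane (depth along y). The opening is 242 mm wide (x) by 841 mm tall (z), surrounded by a border 44 mm wide on all four sides. The frame is 35 mm deep and is made of two full-height vertical stiles with two horizontal rails fitted between them.


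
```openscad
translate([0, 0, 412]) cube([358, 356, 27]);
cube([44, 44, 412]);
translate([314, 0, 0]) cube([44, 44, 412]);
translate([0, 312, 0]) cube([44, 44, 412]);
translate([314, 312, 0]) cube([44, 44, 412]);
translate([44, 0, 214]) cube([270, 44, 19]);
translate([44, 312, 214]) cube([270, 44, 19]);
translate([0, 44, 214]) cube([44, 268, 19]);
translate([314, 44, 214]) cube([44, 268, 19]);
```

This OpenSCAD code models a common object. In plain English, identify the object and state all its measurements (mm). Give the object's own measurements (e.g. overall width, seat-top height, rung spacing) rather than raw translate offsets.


A simple wooden stool: a rectangular seat 358 mm (x) by 356 mm (y), 27 mm thick, top face at z = 439 mm, on four square legs, each 44×44 mm in cross-section. The legs rest on z = 0, each flush with a corner of the seat. Four stretchers, 44 mm wide and 19 mm tall, connect adjacent legs with their undersides at z = 214 mm, each running between the inner faces of the legs it joins and aligned with the legs' outer faces on the other axis.


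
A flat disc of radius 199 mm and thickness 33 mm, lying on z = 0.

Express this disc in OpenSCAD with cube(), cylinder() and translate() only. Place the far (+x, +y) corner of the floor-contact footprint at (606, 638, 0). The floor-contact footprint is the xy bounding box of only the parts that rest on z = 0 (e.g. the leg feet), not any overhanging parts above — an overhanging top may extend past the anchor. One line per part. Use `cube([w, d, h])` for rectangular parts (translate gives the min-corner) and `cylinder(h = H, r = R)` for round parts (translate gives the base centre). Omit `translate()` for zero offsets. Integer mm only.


translate([407, 439, 0]) cylinder(h = 33, r = 199);


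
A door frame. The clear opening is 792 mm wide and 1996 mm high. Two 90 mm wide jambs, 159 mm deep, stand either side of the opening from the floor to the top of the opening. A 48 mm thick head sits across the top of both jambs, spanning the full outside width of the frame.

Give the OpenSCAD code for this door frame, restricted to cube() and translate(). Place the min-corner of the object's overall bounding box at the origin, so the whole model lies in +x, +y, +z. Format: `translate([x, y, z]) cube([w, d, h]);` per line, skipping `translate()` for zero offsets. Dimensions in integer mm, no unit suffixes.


cube([90, 159, 1996]);
translate([882, 0, 0]) cube([90, 159, 1996]);
translate([0, 0, 1996]) cube([972, 159, 48]);


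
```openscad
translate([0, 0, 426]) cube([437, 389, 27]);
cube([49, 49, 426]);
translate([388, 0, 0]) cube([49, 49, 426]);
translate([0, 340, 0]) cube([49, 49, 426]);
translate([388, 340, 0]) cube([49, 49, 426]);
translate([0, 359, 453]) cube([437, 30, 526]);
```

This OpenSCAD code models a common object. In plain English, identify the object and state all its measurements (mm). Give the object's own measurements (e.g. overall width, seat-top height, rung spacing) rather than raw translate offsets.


A chair. The seat is a 437×389×27 mm slab with its top at z = 453 mm, on four 49×49 mm corner legs (flush with the seat edges, standing on z = 0). A flat backrest 30 mm thick, 526 mm tall, spans the full seat width and rises from the seat top along its +y edge, rear face flush with the rear of the seat.


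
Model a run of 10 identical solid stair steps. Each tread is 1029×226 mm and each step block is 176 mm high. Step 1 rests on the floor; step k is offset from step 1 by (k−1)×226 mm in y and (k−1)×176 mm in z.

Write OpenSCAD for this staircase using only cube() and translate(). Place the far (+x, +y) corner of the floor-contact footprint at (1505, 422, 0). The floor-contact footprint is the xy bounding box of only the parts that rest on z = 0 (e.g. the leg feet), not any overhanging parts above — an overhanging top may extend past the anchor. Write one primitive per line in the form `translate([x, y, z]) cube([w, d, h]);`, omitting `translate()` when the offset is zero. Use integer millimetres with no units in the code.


translate([476, 196, 0]) cube([1029, 226, 176]);
translate([476, 422, 176]) cube([1029, 226, 176]);
translate([476, 648, 352]) cube([1029, 226, 176]);
translate([476, 874, 528]) cube([1029, 226, 176]);
translate([476, 1100, 704]) cube([1029, 226, 176]);
translate([476, 1326, 880]) cube([1029, 226, 176]);
translate([476, 1552, 1056]) cube([1029, 226, 176]);
translate([476, 1778, 1232]) cube([1029, 226, 176]);
translate([476, 2004, 1408]) cube([1029, 226, 176]);
translate([476, 2230, 1584]) cube([1029, 226, 176]);


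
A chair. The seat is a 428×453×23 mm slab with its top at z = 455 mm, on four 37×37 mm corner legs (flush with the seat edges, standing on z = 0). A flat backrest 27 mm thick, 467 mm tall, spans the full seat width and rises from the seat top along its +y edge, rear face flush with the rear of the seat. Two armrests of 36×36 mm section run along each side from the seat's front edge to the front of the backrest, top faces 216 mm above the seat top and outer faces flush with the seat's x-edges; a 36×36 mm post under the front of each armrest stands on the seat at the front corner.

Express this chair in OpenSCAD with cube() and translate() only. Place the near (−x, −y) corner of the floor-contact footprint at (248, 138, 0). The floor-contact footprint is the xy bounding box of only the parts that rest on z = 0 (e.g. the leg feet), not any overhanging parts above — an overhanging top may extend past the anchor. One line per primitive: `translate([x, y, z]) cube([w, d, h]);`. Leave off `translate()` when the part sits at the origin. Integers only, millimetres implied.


translate([248, 138, 432]) cube([428, 453, 23]);
translate([248, 138, 0]) cube([37, 37, 432]);
translate([639, 138, 0]) cube([37, 37, 432]);
translate([248, 554, 0]) cube([37, 37, 432]);
translate([639, 554, 0]) cube([37, 37, 432]);
translate([248, 564, 455]) cube([428, 27, 467]);
translate([248, 138, 635]) cube([36, 426, 36]);
translate([640, 138, 635]) cube([36, 426, 36]);
translate([248, 138, 455]) cube([36, 36, 180]);
translate([640, 138, 455]) cube([36, 36, 180]);


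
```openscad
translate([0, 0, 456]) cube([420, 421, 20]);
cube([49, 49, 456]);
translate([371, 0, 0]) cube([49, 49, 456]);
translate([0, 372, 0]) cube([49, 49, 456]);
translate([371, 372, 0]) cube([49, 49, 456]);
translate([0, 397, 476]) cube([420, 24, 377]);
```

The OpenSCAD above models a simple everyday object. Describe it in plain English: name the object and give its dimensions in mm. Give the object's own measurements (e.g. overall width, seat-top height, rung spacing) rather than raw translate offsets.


A chair. The seat is a 420×421×20 mm slab with its top at z = 476 mm, on four 49×49 mm corner legs (flush with the seat edges, standing on z = 0). A flat backrest 24 mm thick, 377 mm tall, spans the full seat width and rises from the seat top along its +y edge, rear face flush with the rear of the seat.


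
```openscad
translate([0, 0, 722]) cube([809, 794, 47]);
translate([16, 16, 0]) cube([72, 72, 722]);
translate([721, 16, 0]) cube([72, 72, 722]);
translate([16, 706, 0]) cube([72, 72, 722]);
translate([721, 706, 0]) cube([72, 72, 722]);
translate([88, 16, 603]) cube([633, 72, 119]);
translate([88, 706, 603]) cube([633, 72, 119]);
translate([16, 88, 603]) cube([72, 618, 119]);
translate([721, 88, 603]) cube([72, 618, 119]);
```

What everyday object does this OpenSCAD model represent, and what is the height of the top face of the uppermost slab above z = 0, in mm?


A table. The table height is 769 mm.

A 809×794×47 slab sits at z = 722 on four 72 mm square posts — a table. The top surface is at 722 + 47 = 769 mm.


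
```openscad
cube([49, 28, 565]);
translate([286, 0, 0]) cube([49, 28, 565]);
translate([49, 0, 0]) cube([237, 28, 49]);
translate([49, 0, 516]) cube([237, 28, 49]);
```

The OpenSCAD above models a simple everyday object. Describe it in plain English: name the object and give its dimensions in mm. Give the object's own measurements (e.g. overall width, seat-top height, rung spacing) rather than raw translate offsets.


A rectangular picture frame lying in the x–z plane (depth along y). The opening is 237 mm wide (x) by 467 mm tall (z), surrounded by a border 49 mm wide on all four sides. The frame is 28 mm deep and is made of two full-height vertical stiles with two horizontal rails fitted between them.


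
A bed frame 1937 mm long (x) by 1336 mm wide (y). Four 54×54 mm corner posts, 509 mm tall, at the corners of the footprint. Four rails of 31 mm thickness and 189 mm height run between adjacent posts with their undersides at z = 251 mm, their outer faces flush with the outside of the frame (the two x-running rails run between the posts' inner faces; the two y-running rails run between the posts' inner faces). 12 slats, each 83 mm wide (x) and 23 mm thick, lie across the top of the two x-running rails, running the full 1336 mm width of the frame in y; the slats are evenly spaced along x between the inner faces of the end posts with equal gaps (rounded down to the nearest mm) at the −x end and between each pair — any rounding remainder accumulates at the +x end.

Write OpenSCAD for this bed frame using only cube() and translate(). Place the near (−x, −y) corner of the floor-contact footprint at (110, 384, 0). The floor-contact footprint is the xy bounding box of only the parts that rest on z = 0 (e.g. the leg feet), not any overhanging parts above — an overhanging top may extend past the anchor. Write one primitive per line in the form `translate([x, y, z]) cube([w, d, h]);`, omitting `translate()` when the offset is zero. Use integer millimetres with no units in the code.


translate([110, 384, 0]) cube([54, 54, 509]);
translate([110, 1666, 0]) cube([54, 54, 509]);
translate([1993, 384, 0]) cube([54, 54, 509]);
translate([1993, 1666, 0]) cube([54, 54, 509]);
translate([164, 384, 251]) cube([1829, 31, 189]);
translate([164, 1689, 251]) cube([1829, 31, 189]);
translate([110, 438, 251]) cube([31, 1228, 189]);
translate([2016, 438, 251]) cube([31, 1228, 189]);
translate([228, 384, 440]) cube([83, 1336, 23]);
translate([375, 384, 440]) cube([83, 1336, 23]);
translate([522, 384, 440]) cube([83, 1336, 23]);
translate([669, 384, 440]) cube([83, 1336, 23]);
translate([816, 384, 440]) cube([83, 1336, 23]);
translate([963, 384, 440]) cube([83, 1336, 23]);
translate([1110, 384, 440]) cube([83, 1336, 23]);
translate([1257, 384, 440]) cube([83, 1336, 23]);
translate([1404, 384, 440]) cube([83, 1336, 23]);
translate([1551, 384, 440]) cube([83, 1336, 23]);
translate([1698, 384, 440]) cube([83, 1336, 23]);
translate([1845, 384, 440]) cube([83, 1336, 23]);


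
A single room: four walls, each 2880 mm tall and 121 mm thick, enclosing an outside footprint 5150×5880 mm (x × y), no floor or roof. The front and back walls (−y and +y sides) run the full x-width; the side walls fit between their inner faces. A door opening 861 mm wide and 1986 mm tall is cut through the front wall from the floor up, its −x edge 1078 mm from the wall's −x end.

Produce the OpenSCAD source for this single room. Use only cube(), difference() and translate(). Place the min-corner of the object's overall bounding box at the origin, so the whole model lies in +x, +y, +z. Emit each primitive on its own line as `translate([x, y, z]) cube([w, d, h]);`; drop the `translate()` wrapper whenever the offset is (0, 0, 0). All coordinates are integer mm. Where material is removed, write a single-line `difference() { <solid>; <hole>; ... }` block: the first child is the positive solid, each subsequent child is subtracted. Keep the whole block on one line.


difference() { cube([5150, 121, 2880]); translate([1078, 0, 0]) cube([861, 121, 1986]); }
translate([0, 5759, 0]) cube([5150, 121, 2880]);
translate([0, 121, 0]) cube([121, 5638, 2880]);
translate([5029, 121, 0]) cube([121, 5638, 2880]);


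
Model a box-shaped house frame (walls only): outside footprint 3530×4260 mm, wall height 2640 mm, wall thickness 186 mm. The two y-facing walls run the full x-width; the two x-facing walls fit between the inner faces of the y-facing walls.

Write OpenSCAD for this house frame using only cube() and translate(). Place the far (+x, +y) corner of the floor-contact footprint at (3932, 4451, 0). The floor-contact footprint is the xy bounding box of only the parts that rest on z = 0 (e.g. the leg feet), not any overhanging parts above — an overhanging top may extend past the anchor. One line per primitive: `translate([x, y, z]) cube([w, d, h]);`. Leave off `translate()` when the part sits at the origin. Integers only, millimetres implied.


translate([402, 191, 0]) cube([3530, 186, 2640]);
translate([402, 4265, 0]) cube([3530, 186, 2640]);
translate([402, 377, 0]) cube([186, 3888, 2640]);
translate([3746, 377, 0]) cube([186, 3888, 2640]);


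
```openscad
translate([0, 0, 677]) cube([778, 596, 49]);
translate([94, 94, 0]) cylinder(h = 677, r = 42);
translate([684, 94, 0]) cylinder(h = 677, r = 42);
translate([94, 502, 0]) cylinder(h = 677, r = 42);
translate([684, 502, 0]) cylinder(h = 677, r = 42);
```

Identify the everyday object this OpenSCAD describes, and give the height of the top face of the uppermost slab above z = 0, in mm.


A table. The table height is 726 mm.

A 778×596×49 slab sits at z = 677 on four Ø84 mm round legs — a table. The top surface is at 677 + 49 = 726 mm.


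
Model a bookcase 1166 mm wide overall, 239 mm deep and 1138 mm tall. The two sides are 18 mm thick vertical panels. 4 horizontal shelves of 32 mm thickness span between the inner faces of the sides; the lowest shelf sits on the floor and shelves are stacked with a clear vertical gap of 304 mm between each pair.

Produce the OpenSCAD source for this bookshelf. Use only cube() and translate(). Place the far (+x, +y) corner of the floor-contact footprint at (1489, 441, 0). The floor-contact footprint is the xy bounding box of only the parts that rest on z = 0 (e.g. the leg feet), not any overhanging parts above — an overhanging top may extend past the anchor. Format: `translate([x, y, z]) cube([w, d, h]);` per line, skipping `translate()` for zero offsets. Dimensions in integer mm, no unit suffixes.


translate([323, 202, 0]) cube([18, 239, 1138]);
translate([1471, 202, 0]) cube([18, 239, 1138]);
translate([341, 202, 0]) cube([1130, 239, 32]);
translate([341, 202, 336]) cube([1130, 239, 32]);
translate([341, 202, 672]) cube([1130, 239, 32]);
translate([341, 202, 1008]) cube([1130, 239, 32]);
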